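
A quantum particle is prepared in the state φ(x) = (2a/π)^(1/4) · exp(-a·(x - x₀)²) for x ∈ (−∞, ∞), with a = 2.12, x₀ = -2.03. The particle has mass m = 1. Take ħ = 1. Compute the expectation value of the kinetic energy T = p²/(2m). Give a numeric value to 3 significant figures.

T = −(ħ²/2m) d²/dx², so ⟨T⟩ = −(ħ²/2m) ∫ φ*·φ'' dx; with m = 1.
Gaussian moments (u = x − x₀): ∫u^(2j)·e^(−2au²) du = (2j−1)!!/(4a)^j · √(π/(2a)), odd powers integrate to 0; here √(π/(2a)) = 0.86078. Derivatives: d/dx e^(−au²) = −2au·e^(−au²), d²/dx² e^(−au²) = (4a²u² − 2a)·e^(−au²).
⟨T⟩ = 1.0600.

1.06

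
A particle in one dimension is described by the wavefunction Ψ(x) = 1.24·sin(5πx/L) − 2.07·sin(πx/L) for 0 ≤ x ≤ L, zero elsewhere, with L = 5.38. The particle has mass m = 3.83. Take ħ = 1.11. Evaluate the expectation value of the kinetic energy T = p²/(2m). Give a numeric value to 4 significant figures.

0.4025

T = −(ħ²/2m) d²/dx², so ⟨T⟩ = −(ħ²/2m) ∫ Ψ*·Ψ'' dx / ∫|Ψ|² dx; with m = 3.83.
d²/dx² sin(jπx/L) = −(jπ/L)²·sin(jπx/L); on 0 ≤ x ≤ L, ∫sin²(jπx/L) dx = L/2 and ∫sin(jπx/L)·sin(lπx/L) dx = 0 for j ≠ l, so only diagonal terms survive in ∫|Ψ|² and ∫Ψ·Ψ″; ∫Ψ·Ψ′ dx = [Ψ²/2] between the walls = 0.
State is unnormalized: ∫|Ψ|² dx = 15.663, and ∫Ψ*·(−ħ²/2m · Ψ'') dx = 6.3036, so ⟨T⟩ = 6.3036 / 15.663.
⟨T⟩ = 0.40246.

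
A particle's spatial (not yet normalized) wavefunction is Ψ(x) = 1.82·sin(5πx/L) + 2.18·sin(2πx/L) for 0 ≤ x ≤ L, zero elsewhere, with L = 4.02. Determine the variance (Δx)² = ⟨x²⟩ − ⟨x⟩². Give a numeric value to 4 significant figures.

Compute ⟨x⟩ and ⟨x²⟩ separately, then (Δx)² = ⟨x²⟩ − ⟨x⟩².
On 0 ≤ x ≤ L (j ≠ l): ∫sin²(jπx/L) dx = L/2, ∫sin(jπx/L)·sin(lπx/L) dx = 0; diagonal moments ∫x·sin²(jπx/L) dx = L²/4, ∫x²·sin²(jπx/L) dx = L³·(1/6 − 1/(4j²π²)); cross terms ∫x·sin(jπx/L)·sin(lπx/L) dx = 0 for j + l even and −4jlL²/(π²(j² − l²)²) for j + l odd, ∫x²·sin(jπx/L)·sin(lπx/L) dx = (−1)^(j+l)·4jlL³/(π²(j² − l²)²); higher powers the same way via product-to-sum and parts.
Normalization: ∫|Ψ|² dx = 16.210.
⟨x⟩ = 1.9373 and ⟨x²⟩ = 4.9605.
(Δx)² = 4.9605 − (1.9373)² = 1.2074.

1.207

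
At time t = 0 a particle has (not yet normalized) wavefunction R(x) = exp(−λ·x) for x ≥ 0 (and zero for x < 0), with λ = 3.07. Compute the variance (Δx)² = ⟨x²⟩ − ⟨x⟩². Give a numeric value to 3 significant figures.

Compute ⟨x⟩ and ⟨x²⟩ separately, then (Δx)² = ⟨x²⟩ − ⟨x⟩².
Every integrand reduces to terms xʲ·e^(−2λx) on [0, ∞); use ∫₀^∞ xʲ·e^(−2λx) dx = j!/(2λ)^(j+1).
Normalization: ∫|R|² dx = 0.16287.
⟨x⟩ = 0.16287 and ⟨x²⟩ = 0.053051.
(Δx)² = 0.053051 − (0.16287)² = 0.026525.

0.0265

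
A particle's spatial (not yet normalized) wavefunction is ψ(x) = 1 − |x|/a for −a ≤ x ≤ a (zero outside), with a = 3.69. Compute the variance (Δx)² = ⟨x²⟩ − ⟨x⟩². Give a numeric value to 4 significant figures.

Compute ⟨x⟩ and ⟨x²⟩ separately, then (Δx)² = ⟨x²⟩ − ⟨x⟩².
ψ is even, so ∫ over [−a, a] = 2∫₀ᵃ with ψ = 1 − x/a there: ∫₀ᵃ (1 − x/a)² dx = a/3, ∫₀ᵃ x²(1 − x/a)² dx = a³/30, ∫₀ᵃ x⁴(1 − x/a)² dx = a⁵/105.
Normalization: ∫|ψ|² dx = 2.4600.
⟨x⟩ = 0.0000 and ⟨x²⟩ = 1.3616.
(Δx)² = 1.3616 − (0.0000)² = 1.3616.

1.362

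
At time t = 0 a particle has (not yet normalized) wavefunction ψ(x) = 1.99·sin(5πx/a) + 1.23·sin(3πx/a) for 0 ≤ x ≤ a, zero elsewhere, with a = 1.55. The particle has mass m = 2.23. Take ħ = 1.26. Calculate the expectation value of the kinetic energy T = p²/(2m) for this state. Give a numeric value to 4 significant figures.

T = −(ħ²/2m) d²/dx², so ⟨T⟩ = −(ħ²/2m) ∫ ψ*·ψ'' dx / ∫|ψ|² dx; with m = 2.23.
d²/dx² sin(jπx/a) = −(jπ/a)²·sin(jπx/a); on 0 ≤ x ≤ a, ∫sin²(jπx/a) dx = a/2 and ∫sin(jπx/a)·sin(lπx/a) dx = 0 for j ≠ l, so only diagonal terms survive in ∫|ψ|² and ∫ψ·ψ″; ∫ψ·ψ′ dx = [ψ²/2] between the walls = 0.
State is unnormalized: ∫|ψ|² dx = 4.2416, and ∫ψ*·(−ħ²/2m · ψ'') dx = 127.63, so ⟨T⟩ = 127.63 / 4.2416.
⟨T⟩ = 30.090.

30.09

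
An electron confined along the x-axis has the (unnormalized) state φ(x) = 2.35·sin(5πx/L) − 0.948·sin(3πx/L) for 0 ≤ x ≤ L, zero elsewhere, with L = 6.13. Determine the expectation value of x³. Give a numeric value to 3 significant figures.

45.3

⟨x³⟩ = ∫ x³·|φ|² dx / ∫|φ|² dx (integrals over the domain).
On 0 ≤ x ≤ L (j ≠ l): ∫sin²(jπx/L) dx = L/2, ∫sin(jπx/L)·sin(lπx/L) dx = 0; diagonal moments ∫x·sin²(jπx/L) dx = L²/4, ∫x²·sin²(jπx/L) dx = L³·(1/6 − 1/(4j²π²)); cross terms ∫x·sin(jπx/L)·sin(lπx/L) dx = 0 for j + l even and −4jlL²/(π²(j² − l²)²) for j + l odd, ∫x²·sin(jπx/L)·sin(lπx/L) dx = (−1)^(j+l)·4jlL³/(π²(j² − l²)²); higher powers the same way via product-to-sum and parts.
State is unnormalized: ∫|φ|² dx = 19.681, and ∫φ*·x³·φ dx = 892.05, so ⟨x³⟩ = 892.05 / 19.681.
⟨x³⟩ = 45.325.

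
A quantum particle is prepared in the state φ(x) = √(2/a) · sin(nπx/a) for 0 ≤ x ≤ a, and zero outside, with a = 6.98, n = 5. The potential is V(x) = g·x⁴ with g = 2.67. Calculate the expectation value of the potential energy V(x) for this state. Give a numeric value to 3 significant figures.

⟨V⟩ = ∫ V(x)·|φ|² dx.
With sin²θ = (1 − cos2θ)/2 on 0 ≤ x ≤ a: ∫sin²(nπx/a) dx = a/2, ∫x·sin²(nπx/a) dx = a²/4, ∫x²·sin²(nπx/a) dx = a³·(1/6 − 1/(4n²π²)); higher powers xᵏ the same way, integrating xᵏ·cos(2nπx/a) by parts.
⟨V⟩ = 1242.0.

1.24e+03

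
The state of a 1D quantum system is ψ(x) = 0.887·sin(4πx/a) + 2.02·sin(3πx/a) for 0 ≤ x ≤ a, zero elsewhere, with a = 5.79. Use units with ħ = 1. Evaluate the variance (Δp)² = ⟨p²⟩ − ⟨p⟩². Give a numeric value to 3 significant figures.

2.98

Compute ⟨p⟩ and ⟨p²⟩ separately; (Δp)² = ⟨p²⟩ − ⟨p⟩².
d²/dx² sin(jπx/a) = −(jπ/a)²·sin(jπx/a); on 0 ≤ x ≤ a, ∫sin²(jπx/a) dx = a/2 and ∫sin(jπx/a)·sin(lπx/a) dx = 0 for j ≠ l, so only diagonal terms survive in ∫|ψ|² and ∫ψ·ψ″; ∫ψ·ψ′ dx = [ψ²/2] between the walls = 0.
Normalization: ∫|ψ|² dx = 14.090.
⟨p⟩ = 0.0000 and ⟨p²⟩ = 2.9828.
(Δp)² = 2.9828 − (0.0000)² = 2.9828.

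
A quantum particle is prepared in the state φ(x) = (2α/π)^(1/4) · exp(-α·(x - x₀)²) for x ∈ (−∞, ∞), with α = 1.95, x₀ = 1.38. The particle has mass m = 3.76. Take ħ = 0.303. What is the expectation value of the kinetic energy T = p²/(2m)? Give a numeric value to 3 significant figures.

0.0238

T = −(ħ²/2m) d²/dx², so ⟨T⟩ = −(ħ²/2m) ∫ φ*·φ'' dx; with m = 3.76.
Gaussian moments (u = x − x₀): ∫u^(2j)·e^(−2αu²) du = (2j−1)!!/(4α)^j · √(π/(2α)), odd powers integrate to 0; here √(π/(2α)) = 0.89752. Derivatives: d/dx e^(−αu²) = −2αu·e^(−αu²), d²/dx² e^(−αu²) = (4α²u² − 2α)·e^(−αu²).
⟨T⟩ = 0.023807.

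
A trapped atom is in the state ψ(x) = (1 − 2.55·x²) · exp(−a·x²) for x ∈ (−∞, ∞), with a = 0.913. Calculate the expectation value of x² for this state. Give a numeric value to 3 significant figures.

⟨x²⟩ = ∫ x²·|ψ|² dx / ∫|ψ|² dx (integrals over the domain).
Expand each integrand as polynomial × e^(−2ax²) and use ∫x^(2j)·e^(−2ax²) dx = (2j−1)!!/(4a)^j · √(π/(2a)), odd powers → 0; here √(π/(2a)) = 1.3117.
State is unnormalized: ∫|ψ|² dx = 1.3984, and ∫ψ*·x²·ψ dx = 1.4811, so ⟨x²⟩ = 1.4811 / 1.3984.
⟨x²⟩ = 1.0591.

1.06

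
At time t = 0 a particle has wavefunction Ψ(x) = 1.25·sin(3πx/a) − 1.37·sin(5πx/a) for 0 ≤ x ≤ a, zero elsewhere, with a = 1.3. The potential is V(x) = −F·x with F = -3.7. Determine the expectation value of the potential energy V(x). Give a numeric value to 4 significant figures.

2.405

⟨V⟩ = ∫ V(x)·|Ψ|² dx / ∫|Ψ|² dx.
On 0 ≤ x ≤ a (j ≠ l): ∫sin²(jπx/a) dx = a/2, ∫sin(jπx/a)·sin(lπx/a) dx = 0; diagonal moments ∫x·sin²(jπx/a) dx = a²/4, ∫x²·sin²(jπx/a) dx = a³·(1/6 − 1/(4j²π²)); cross terms ∫x·sin(jπx/a)·sin(lπx/a) dx = 0 for j + l even and −4jla²/(π²(j² − l²)²) for j + l odd, ∫x²·sin(jπx/a)·sin(lπx/a) dx = (−1)^(j+l)·4jla³/(π²(j² − l²)²); higher powers the same way via product-to-sum and parts.
State is unnormalized: ∫|Ψ|² dx = 2.2356, and ∫Ψ*·V(x)·Ψ dx = 5.3766, so ⟨V⟩ = 5.3766 / 2.2356.
⟨V⟩ = 2.4050.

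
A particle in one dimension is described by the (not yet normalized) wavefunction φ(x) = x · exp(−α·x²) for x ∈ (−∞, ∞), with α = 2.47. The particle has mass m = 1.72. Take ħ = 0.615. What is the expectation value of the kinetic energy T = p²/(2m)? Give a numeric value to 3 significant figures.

0.815

T = −(ħ²/2m) d²/dx², so ⟨T⟩ = −(ħ²/2m) ∫ φ*·φ'' dx / ∫|φ|² dx; with m = 1.72.
Expand each integrand as polynomial × e^(−2αx²) and use ∫x^(2j)·e^(−2αx²) dx = (2j−1)!!/(4α)^j · √(π/(2α)), odd powers → 0; here √(π/(2α)) = 0.79746. Differentiate with the product rule, d/dx e^(−αx²) = −2αx·e^(−αx²).
State is unnormalized: ∫|φ|² dx = 0.080715, and ∫φ*·(−ħ²/2m · φ'') dx = 0.065760, so ⟨T⟩ = 0.065760 / 0.080715.
⟨T⟩ = 0.81472.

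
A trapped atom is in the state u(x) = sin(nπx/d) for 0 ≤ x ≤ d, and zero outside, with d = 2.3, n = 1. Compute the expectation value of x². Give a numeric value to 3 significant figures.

⟨x²⟩ = ∫ x²·|u|² dx / ∫|u|² dx (integrals over the domain).
With sin²θ = (1 − cos2θ)/2 on 0 ≤ x ≤ d: ∫sin²(nπx/d) dx = d/2, ∫x·sin²(nπx/d) dx = d²/4, ∫x²·sin²(nπx/d) dx = d³·(1/6 − 1/(4n²π²)); higher powers xᵏ the same way, integrating xᵏ·cos(2nπx/d) by parts.
State is unnormalized: ∫|u|² dx = 1.1500, and ∫u*·x²·u dx = 1.7196, so ⟨x²⟩ = 1.7196 / 1.1500.
⟨x²⟩ = 1.4953.

1.50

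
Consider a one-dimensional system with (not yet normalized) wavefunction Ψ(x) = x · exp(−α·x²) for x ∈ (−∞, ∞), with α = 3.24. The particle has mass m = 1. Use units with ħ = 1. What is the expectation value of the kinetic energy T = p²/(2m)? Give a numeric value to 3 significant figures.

T = −(ħ²/2m) d²/dx², so ⟨T⟩ = −(ħ²/2m) ∫ Ψ*·Ψ'' dx / ∫|Ψ|² dx; with m = 1.
Expand each integrand as polynomial × e^(−2αx²) and use ∫x^(2j)·e^(−2αx²) dx = (2j−1)!!/(4α)^j · √(π/(2α)), odd powers → 0; here √(π/(2α)) = 0.69629. Differentiate with the product rule, d/dx e^(−αx²) = −2αx·e^(−αx²).
State is unnormalized: ∫|Ψ|² dx = 0.053726, and ∫Ψ*·(−ħ²/2m · Ψ'') dx = 0.26111, so ⟨T⟩ = 0.26111 / 0.053726.
⟨T⟩ = 4.8600.

4.86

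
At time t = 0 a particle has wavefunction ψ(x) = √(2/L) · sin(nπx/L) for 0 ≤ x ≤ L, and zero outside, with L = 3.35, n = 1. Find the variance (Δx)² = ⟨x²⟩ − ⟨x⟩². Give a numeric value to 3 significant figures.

0.367

Compute ⟨x⟩ and ⟨x²⟩ separately, then (Δx)² = ⟨x²⟩ − ⟨x⟩².
With sin²θ = (1 − cos2θ)/2 on 0 ≤ x ≤ L: ∫sin²(nπx/L) dx = L/2, ∫x·sin²(nπx/L) dx = L²/4, ∫x²·sin²(nπx/L) dx = L³·(1/6 − 1/(4n²π²)); higher powers xᵏ the same way, integrating xᵏ·cos(2nπx/L) by parts.
⟨x⟩ = 1.6750 and ⟨x²⟩ = 3.1723.
(Δx)² = 3.1723 − (1.6750)² = 0.36667.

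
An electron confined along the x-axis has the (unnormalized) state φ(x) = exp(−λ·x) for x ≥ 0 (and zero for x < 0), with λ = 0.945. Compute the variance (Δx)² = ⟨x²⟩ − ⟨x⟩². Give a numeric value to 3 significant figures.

Compute ⟨x⟩ and ⟨x²⟩ separately, then (Δx)² = ⟨x²⟩ − ⟨x⟩².
Every integrand reduces to terms xʲ·e^(−2λx) on [0, ∞); use ∫₀^∞ xʲ·e^(−2λx) dx = j!/(2λ)^(j+1).
Normalization: ∫|φ|² dx = 0.52910.
⟨x⟩ = 0.52910 and ⟨x²⟩ = 0.55989.
(Δx)² = 0.55989 − (0.52910)² = 0.27995.

0.280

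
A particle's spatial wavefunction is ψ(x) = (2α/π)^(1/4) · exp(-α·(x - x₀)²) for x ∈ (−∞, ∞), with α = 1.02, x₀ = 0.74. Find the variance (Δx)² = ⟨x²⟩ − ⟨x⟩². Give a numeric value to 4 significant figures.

0.2451

Compute ⟨x⟩ and ⟨x²⟩ separately, then (Δx)² = ⟨x²⟩ − ⟨x⟩².
Gaussian moments (u = x − x₀): ∫u^(2j)·e^(−2αu²) du = (2j−1)!!/(4α)^j · √(π/(2α)), odd powers integrate to 0; here √(π/(2α)) = 1.2410.
⟨x⟩ = 0.74000 and ⟨x²⟩ = 0.79270.
(Δx)² = 0.79270 − (0.74000)² = 0.24510.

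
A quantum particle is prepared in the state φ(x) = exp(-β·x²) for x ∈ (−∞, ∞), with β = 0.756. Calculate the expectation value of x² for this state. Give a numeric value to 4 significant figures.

0.3307

⟨x²⟩ = ∫ x²·|φ|² dx / ∫|φ|² dx (integrals over the domain).
Gaussian moments: ∫x^(2j)·e^(−2βx²) dx = (2j−1)!!/(4β)^j · √(π/(2β)), odd powers integrate to 0; here √(π/(2β)) = 1.4414.
State is unnormalized: ∫|φ|² dx = 1.4414, and ∫φ*·x²·φ dx = 0.47667, so ⟨x²⟩ = 0.47667 / 1.4414.
⟨x²⟩ = 0.33069.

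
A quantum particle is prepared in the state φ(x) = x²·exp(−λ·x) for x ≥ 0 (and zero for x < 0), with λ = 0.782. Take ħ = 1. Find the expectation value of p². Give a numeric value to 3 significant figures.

0.204

p² φ = −ħ² d²φ/dx²; ⟨p²⟩ = −ħ² ∫ φ*·φ'' dx / ∫|φ|² dx.
Differentiate x²·exp(−λ·x) with the product rule; every integrand then reduces to terms xʲ·e^(−2λx) on [0, ∞), with ∫₀^∞ xʲ·e^(−2λx) dx = j!/(2λ)^(j+1).
State is unnormalized: ∫|φ|² dx = 2.5646, and ∫φ*·(−ħ² φ'') dx = 0.52278, so ⟨p²⟩ = 0.52278 / 2.5646.
⟨p²⟩ = 0.20384.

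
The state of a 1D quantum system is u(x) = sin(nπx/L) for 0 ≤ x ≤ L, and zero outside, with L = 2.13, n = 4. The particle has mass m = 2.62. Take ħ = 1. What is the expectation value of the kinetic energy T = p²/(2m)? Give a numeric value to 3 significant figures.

6.64

T = −(ħ²/2m) d²/dx², so ⟨T⟩ = −(ħ²/2m) ∫ u*·u'' dx / ∫|u|² dx; with m = 2.62.
d/dx sin(nπx/L) = (nπ/L)·cos(nπx/L) and d²/dx² sin(nπx/L) = −(nπ/L)²·sin(nπx/L); on 0 ≤ x ≤ L, ∫sin²(nπx/L) dx = L/2 and ∫sin(nπx/L)·cos(nπx/L) dx = 0.
State is unnormalized: ∫|u|² dx = 1.0650, and ∫u*·(−ħ²/2m · u'') dx = 7.0742, so ⟨T⟩ = 7.0742 / 1.0650.
⟨T⟩ = 6.6425.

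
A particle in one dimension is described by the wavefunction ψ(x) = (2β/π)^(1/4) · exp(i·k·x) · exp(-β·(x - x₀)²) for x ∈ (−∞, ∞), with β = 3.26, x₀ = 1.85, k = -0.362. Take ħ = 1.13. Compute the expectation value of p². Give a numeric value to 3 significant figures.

p² ψ = −ħ² d²ψ/dx²; ⟨p²⟩ = −ħ² ∫ ψ*·ψ'' dx.
Gaussian moments (u = x − x₀): ∫u^(2j)·e^(−2βu²) du = (2j−1)!!/(4β)^j · √(π/(2β)), odd powers integrate to 0; here √(π/(2β)) = 0.69415. Derivatives: ψ′ = (ik − 2βu)·ψ, ψ″ = ((ik − 2βu)² − 2β)·ψ; the odd-in-u pieces drop out.
⟨p²⟩ = 4.3300.

4.33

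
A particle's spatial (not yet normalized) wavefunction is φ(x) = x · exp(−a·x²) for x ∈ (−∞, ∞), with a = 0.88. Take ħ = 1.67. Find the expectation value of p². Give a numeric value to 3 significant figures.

p² φ = −ħ² d²φ/dx²; ⟨p²⟩ = −ħ² ∫ φ*·φ'' dx / ∫|φ|² dx.
Expand each integrand as polynomial × e^(−2ax²) and use ∫x^(2j)·e^(−2ax²) dx = (2j−1)!!/(4a)^j · √(π/(2a)), odd powers → 0; here √(π/(2a)) = 1.3360. Differentiate with the product rule, d/dx e^(−ax²) = −2ax·e^(−ax²).
State is unnormalized: ∫|φ|² dx = 0.37956, and ∫φ*·(−ħ² φ'') dx = 2.7946, so ⟨p²⟩ = 2.7946 / 0.37956.
⟨p²⟩ = 7.3627.

7.36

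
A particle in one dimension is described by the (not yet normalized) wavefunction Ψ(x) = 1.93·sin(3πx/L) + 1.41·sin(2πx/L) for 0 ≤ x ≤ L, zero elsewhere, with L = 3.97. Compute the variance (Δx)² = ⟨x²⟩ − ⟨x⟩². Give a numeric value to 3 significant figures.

0.645

Compute ⟨x⟩ and ⟨x²⟩ separately, then (Δx)² = ⟨x²⟩ − ⟨x⟩².
On 0 ≤ x ≤ L (j ≠ l): ∫sin²(jπx/L) dx = L/2, ∫sin(jπx/L)·sin(lπx/L) dx = 0; diagonal moments ∫x·sin²(jπx/L) dx = L²/4, ∫x²·sin²(jπx/L) dx = L³·(1/6 − 1/(4j²π²)); cross terms ∫x·sin(jπx/L)·sin(lπx/L) dx = 0 for j + l even and −4jlL²/(π²(j² − l²)²) for j + l odd, ∫x²·sin(jπx/L)·sin(lπx/L) dx = (−1)^(j+l)·4jlL³/(π²(j² − l²)²); higher powers the same way via product-to-sum and parts.
Normalization: ∫|Ψ|² dx = 11.340.
⟨x⟩ = 1.2492 and ⟨x²⟩ = 2.2054.
(Δx)² = 2.2054 − (1.2492)² = 0.64476.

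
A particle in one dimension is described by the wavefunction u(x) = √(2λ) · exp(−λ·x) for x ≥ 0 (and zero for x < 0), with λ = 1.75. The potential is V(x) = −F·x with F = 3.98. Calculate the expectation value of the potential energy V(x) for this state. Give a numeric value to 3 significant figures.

⟨V⟩ = ∫ V(x)·|u|² dx.
Every integrand reduces to terms xʲ·e^(−2λx) on [0, ∞); use ∫₀^∞ xʲ·e^(−2λx) dx = j!/(2λ)^(j+1).
⟨V⟩ = -1.1371.

-1.14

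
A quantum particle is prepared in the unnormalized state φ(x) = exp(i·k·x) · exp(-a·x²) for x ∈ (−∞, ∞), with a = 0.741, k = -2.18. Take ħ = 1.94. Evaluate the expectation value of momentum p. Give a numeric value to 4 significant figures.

-4.229

p φ = −iħ dφ/dx; then ⟨p⟩ = ∫ φ*·(pφ) dx / ∫|φ|² dx.
Gaussian moments: ∫x^(2j)·e^(−2ax²) dx = (2j−1)!!/(4a)^j · √(π/(2a)), odd powers integrate to 0; here √(π/(2a)) = 1.4560. Derivatives: φ′ = (ik − 2ax)·φ, φ″ = ((ik − 2ax)² − 2a)·φ; the odd-in-x pieces drop out.
State is unnormalized: ∫|φ|² dx = 1.4560, and ∫φ*·(−iħ φ') dx = -6.1576, so ⟨p⟩ = -6.1576 / 1.4560.
⟨p⟩ = -4.2292.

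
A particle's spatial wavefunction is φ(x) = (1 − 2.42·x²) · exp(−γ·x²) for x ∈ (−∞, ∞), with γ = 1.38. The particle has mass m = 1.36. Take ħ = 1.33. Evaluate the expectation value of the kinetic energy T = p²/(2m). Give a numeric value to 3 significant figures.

T = −(ħ²/2m) d²/dx², so ⟨T⟩ = −(ħ²/2m) ∫ φ*·φ'' dx / ∫|φ|² dx; with m = 1.36.
Expand each integrand as polynomial × e^(−2γx²) and use ∫x^(2j)·e^(−2γx²) dx = (2j−1)!!/(4γ)^j · √(π/(2γ)), odd powers → 0; here √(π/(2γ)) = 1.0669. Differentiate with the product rule, d/dx e^(−γx²) = −2γx·e^(−γx²).
State is unnormalized: ∫|φ|² dx = 0.74660, and ∫φ*·(−ħ²/2m · φ'') dx = 3.0852, so ⟨T⟩ = 3.0852 / 0.74660.
⟨T⟩ = 4.1324.

4.13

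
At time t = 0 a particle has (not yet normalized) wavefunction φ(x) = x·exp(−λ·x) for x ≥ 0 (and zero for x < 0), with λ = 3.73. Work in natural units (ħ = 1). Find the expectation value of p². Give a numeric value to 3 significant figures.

p² φ = −ħ² d²φ/dx²; ⟨p²⟩ = −ħ² ∫ φ*·φ'' dx / ∫|φ|² dx.
Differentiate x·exp(−λ·x) with the product rule; every integrand then reduces to terms xʲ·e^(−2λx) on [0, ∞), with ∫₀^∞ xʲ·e^(−2λx) dx = j!/(2λ)^(j+1).
State is unnormalized: ∫|φ|² dx = 0.0048174, and ∫φ*·(−ħ² φ'') dx = 0.067024, so ⟨p²⟩ = 0.067024 / 0.0048174.
⟨p²⟩ = 13.913.

13.9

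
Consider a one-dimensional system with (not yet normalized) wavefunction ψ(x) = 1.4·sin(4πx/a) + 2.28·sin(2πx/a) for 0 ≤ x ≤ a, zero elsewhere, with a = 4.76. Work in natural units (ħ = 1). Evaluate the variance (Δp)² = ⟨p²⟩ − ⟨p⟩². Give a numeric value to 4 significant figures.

3.174

Compute ⟨p⟩ and ⟨p²⟩ separately; (Δp)² = ⟨p²⟩ − ⟨p⟩².
d²/dx² sin(jπx/a) = −(jπ/a)²·sin(jπx/a); on 0 ≤ x ≤ a, ∫sin²(jπx/a) dx = a/2 and ∫sin(jπx/a)·sin(lπx/a) dx = 0 for j ≠ l, so only diagonal terms survive in ∫|ψ|² and ∫ψ·ψ″; ∫ψ·ψ′ dx = [ψ²/2] between the walls = 0.
Normalization: ∫|ψ|² dx = 17.037.
⟨p⟩ = 0.0000 and ⟨p²⟩ = 3.1736.
(Δp)² = 3.1736 − (0.0000)² = 3.1736.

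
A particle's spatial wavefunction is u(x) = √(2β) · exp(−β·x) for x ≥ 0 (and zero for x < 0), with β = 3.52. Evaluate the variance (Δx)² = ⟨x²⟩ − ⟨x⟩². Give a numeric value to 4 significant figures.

0.02018

Compute ⟨x⟩ and ⟨x²⟩ separately, then (Δx)² = ⟨x²⟩ − ⟨x⟩².
Every integrand reduces to terms xʲ·e^(−2βx) on [0, ∞); use ∫₀^∞ xʲ·e^(−2βx) dx = j!/(2β)^(j+1).
⟨x⟩ = 0.14205 and ⟨x²⟩ = 0.040354.
(Δx)² = 0.040354 − (0.14205)² = 0.020177.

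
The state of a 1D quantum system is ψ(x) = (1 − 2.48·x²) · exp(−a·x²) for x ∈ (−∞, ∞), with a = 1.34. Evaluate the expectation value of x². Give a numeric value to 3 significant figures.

0.373

⟨x²⟩ = ∫ x²·|ψ|² dx / ∫|ψ|² dx (integrals over the domain).
Expand each integrand as polynomial × e^(−2ax²) and use ∫x^(2j)·e^(−2ax²) dx = (2j−1)!!/(4a)^j · √(π/(2a)), odd powers → 0; here √(π/(2a)) = 1.0827.
State is unnormalized: ∫|ψ|² dx = 0.77615, and ∫ψ*·x²·ψ dx = 0.28988, so ⟨x²⟩ = 0.28988 / 0.77615.
⟨x²⟩ = 0.37348.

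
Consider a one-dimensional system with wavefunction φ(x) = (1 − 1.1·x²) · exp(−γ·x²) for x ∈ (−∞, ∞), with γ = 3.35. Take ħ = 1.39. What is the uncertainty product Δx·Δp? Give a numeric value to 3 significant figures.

0.697

Δx = √(⟨x²⟩−⟨x⟩²), Δp = √(⟨p²⟩−⟨p⟩²).
Expand each integrand as polynomial × e^(−2γx²) and use ∫x^(2j)·e^(−2γx²) dx = (2j−1)!!/(4γ)^j · √(π/(2γ)), odd powers → 0; here √(π/(2γ)) = 0.68476. Differentiate with the product rule, d/dx e^(−γx²) = −2γx·e^(−γx²).
Normalization: ∫|φ|² dx = 0.58618.
⟨x⟩ = 0.0000, ⟨x²⟩ = 0.053051 ⇒ Δx = 0.23033.
⟨p⟩ = 0.0000, ⟨p²⟩ = 9.1591 ⇒ Δp = 3.0264.
Δx·Δp = 0.69706.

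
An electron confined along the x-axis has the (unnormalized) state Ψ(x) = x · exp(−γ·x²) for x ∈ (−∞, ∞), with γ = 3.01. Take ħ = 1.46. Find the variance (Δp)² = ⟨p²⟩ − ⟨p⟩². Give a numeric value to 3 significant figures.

19.2

Compute ⟨p⟩ and ⟨p²⟩ separately; (Δp)² = ⟨p²⟩ − ⟨p⟩².
Expand each integrand as polynomial × e^(−2γx²) and use ∫x^(2j)·e^(−2γx²) dx = (2j−1)!!/(4γ)^j · √(π/(2γ)), odd powers → 0; here √(π/(2γ)) = 0.72240. Differentiate with the product rule, d/dx e^(−γx²) = −2γx·e^(−γx²).
Normalization: ∫|Ψ|² dx = 0.060000.
⟨p⟩ = 0.0000 and ⟨p²⟩ = 19.248.
(Δp)² = 19.248 − (0.0000)² = 19.248.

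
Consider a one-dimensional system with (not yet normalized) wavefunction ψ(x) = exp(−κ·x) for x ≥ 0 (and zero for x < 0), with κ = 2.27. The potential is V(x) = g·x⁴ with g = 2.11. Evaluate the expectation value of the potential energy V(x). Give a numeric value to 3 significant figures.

⟨V⟩ = ∫ V(x)·|ψ|² dx / ∫|ψ|² dx.
Every integrand reduces to terms xʲ·e^(−2κx) on [0, ∞); use ∫₀^∞ xʲ·e^(−2κx) dx = j!/(2κ)^(j+1).
State is unnormalized: ∫|ψ|² dx = 0.22026, and ∫ψ*·V(x)·ψ dx = 0.026255, so ⟨V⟩ = 0.026255 / 0.22026.
⟨V⟩ = 0.11920.

0.119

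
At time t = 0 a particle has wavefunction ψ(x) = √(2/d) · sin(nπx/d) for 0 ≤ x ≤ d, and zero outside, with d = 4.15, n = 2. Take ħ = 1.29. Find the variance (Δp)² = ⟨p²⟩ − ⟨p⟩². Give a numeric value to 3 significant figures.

3.81

Compute ⟨p⟩ and ⟨p²⟩ separately; (Δp)² = ⟨p²⟩ − ⟨p⟩².
d/dx sin(nπx/d) = (nπ/d)·cos(nπx/d) and d²/dx² sin(nπx/d) = −(nπ/d)²·sin(nπx/d); on 0 ≤ x ≤ d, ∫sin²(nπx/d) dx = d/2 and ∫sin(nπx/d)·cos(nπx/d) dx = 0.
⟨p⟩ = 0.0000 and ⟨p²⟩ = 3.8145.
(Δp)² = 3.8145 − (0.0000)² = 3.8145.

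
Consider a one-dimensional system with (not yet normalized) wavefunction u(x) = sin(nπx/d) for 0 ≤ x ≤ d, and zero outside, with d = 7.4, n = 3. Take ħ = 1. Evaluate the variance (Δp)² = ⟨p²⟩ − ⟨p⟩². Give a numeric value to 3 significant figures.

1.62

Compute ⟨p⟩ and ⟨p²⟩ separately; (Δp)² = ⟨p²⟩ − ⟨p⟩².
d/dx sin(nπx/d) = (nπ/d)·cos(nπx/d) and d²/dx² sin(nπx/d) = −(nπ/d)²·sin(nπx/d); on 0 ≤ x ≤ d, ∫sin²(nπx/d) dx = d/2 and ∫sin(nπx/d)·cos(nπx/d) dx = 0.
Normalization: ∫|u|² dx = 3.7000.
⟨p⟩ = 0.0000 and ⟨p²⟩ = 1.6221.
(Δp)² = 1.6221 − (0.0000)² = 1.6221.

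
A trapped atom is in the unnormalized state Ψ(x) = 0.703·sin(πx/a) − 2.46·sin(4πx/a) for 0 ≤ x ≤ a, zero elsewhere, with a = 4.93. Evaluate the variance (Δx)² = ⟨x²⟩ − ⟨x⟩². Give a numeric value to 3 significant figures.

Compute ⟨x⟩ and ⟨x²⟩ separately, then (Δx)² = ⟨x²⟩ − ⟨x⟩².
On 0 ≤ x ≤ a (j ≠ l): ∫sin²(jπx/a) dx = a/2, ∫sin(jπx/a)·sin(lπx/a) dx = 0; diagonal moments ∫x·sin²(jπx/a) dx = a²/4, ∫x²·sin²(jπx/a) dx = a³·(1/6 − 1/(4j²π²)); cross terms ∫x·sin(jπx/a)·sin(lπx/a) dx = 0 for j + l even and −4jla²/(π²(j² − l²)²) for j + l odd, ∫x²·sin(jπx/a)·sin(lπx/a) dx = (−1)^(j+l)·4jla³/(π²(j² − l²)²); higher powers the same way via product-to-sum and parts.
Normalization: ∫|Ψ|² dx = 16.135.
⟨x⟩ = 2.5025 and ⟨x²⟩ = 8.1226.
(Δx)² = 8.1226 − (2.5025)² = 1.8599.

1.86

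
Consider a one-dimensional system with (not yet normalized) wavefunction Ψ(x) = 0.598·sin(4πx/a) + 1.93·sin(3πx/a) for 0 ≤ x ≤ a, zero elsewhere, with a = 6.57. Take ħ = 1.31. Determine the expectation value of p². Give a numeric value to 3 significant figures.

3.77

p² Ψ = −ħ² d²Ψ/dx²; ⟨p²⟩ = −ħ² ∫ Ψ*·Ψ'' dx / ∫|Ψ|² dx.
d²/dx² sin(jπx/a) = −(jπ/a)²·sin(jπx/a); on 0 ≤ x ≤ a, ∫sin²(jπx/a) dx = a/2 and ∫sin(jπx/a)·sin(lπx/a) dx = 0 for j ≠ l, so only diagonal terms survive in ∫|Ψ|² and ∫Ψ·Ψ″; ∫Ψ·Ψ′ dx = [Ψ²/2] between the walls = 0.
State is unnormalized: ∫|Ψ|² dx = 13.411, and ∫Ψ*·(−ħ² Ψ'') dx = 50.587, so ⟨p²⟩ = 50.587 / 13.411.
⟨p²⟩ = 3.7721.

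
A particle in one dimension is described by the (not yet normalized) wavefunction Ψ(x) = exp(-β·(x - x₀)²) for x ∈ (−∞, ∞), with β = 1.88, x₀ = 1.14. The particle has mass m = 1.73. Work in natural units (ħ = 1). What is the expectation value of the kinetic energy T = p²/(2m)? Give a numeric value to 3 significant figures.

0.543

T = −(ħ²/2m) d²/dx², so ⟨T⟩ = −(ħ²/2m) ∫ Ψ*·Ψ'' dx / ∫|Ψ|² dx; with m = 1.73.
Gaussian moments (u = x − x₀): ∫u^(2j)·e^(−2βu²) du = (2j−1)!!/(4β)^j · √(π/(2β)), odd powers integrate to 0; here √(π/(2β)) = 0.91407. Derivatives: d/dx e^(−βu²) = −2βu·e^(−βu²), d²/dx² e^(−βu²) = (4β²u² − 2β)·e^(−βu²).
State is unnormalized: ∫|Ψ|² dx = 0.91407, and ∫Ψ*·(−ħ²/2m · Ψ'') dx = 0.49666, so ⟨T⟩ = 0.49666 / 0.91407.
⟨T⟩ = 0.54335.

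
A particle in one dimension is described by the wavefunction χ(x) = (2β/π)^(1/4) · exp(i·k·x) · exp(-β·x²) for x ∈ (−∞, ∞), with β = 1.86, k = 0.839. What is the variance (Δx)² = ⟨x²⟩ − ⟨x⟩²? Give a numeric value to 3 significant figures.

Compute ⟨x⟩ and ⟨x²⟩ separately, then (Δx)² = ⟨x²⟩ − ⟨x⟩².
Gaussian moments: ∫x^(2j)·e^(−2βx²) dx = (2j−1)!!/(4β)^j · √(π/(2β)), odd powers integrate to 0; here √(π/(2β)) = 0.91897.
⟨x⟩ = 0.0000 and ⟨x²⟩ = 0.13441.
(Δx)² = 0.13441 − (0.0000)² = 0.13441.

0.134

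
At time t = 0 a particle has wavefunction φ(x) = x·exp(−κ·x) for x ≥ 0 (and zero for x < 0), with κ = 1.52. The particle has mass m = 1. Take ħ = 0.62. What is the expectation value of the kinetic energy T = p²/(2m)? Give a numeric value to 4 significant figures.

T = −(ħ²/2m) d²/dx², so ⟨T⟩ = −(ħ²/2m) ∫ φ*·φ'' dx / ∫|φ|² dx; with m = 1.
Differentiate x·exp(−κ·x) with the product rule; every integrand then reduces to terms xʲ·e^(−2κx) on [0, ∞), with ∫₀^∞ xʲ·e^(−2κx) dx = j!/(2κ)^(j+1).
State is unnormalized: ∫|φ|² dx = 0.071188, and ∫φ*·(−ħ²/2m · φ'') dx = 0.031612, so ⟨T⟩ = 0.031612 / 0.071188.
⟨T⟩ = 0.44406.

0.4441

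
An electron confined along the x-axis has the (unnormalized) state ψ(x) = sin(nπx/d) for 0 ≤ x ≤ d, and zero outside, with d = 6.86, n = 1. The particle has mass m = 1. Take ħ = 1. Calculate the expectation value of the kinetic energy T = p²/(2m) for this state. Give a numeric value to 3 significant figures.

T = −(ħ²/2m) d²/dx², so ⟨T⟩ = −(ħ²/2m) ∫ ψ*·ψ'' dx / ∫|ψ|² dx; with m = 1.
d/dx sin(nπx/d) = (nπ/d)·cos(nπx/d) and d²/dx² sin(nπx/d) = −(nπ/d)²·sin(nπx/d); on 0 ≤ x ≤ d, ∫sin²(nπx/d) dx = d/2 and ∫sin(nπx/d)·cos(nπx/d) dx = 0.
State is unnormalized: ∫|ψ|² dx = 3.4300, and ∫ψ*·(−ħ²/2m · ψ'') dx = 0.35968, so ⟨T⟩ = 0.35968 / 3.4300.
⟨T⟩ = 0.10486.

0.105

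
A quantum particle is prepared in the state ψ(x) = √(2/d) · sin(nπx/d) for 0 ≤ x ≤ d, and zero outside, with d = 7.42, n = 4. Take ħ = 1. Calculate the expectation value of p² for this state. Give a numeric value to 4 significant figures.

p² ψ = −ħ² d²ψ/dx²; ⟨p²⟩ = −ħ² ∫ ψ*·ψ'' dx.
d/dx sin(nπx/d) = (nπ/d)·cos(nπx/d) and d²/dx² sin(nπx/d) = −(nπ/d)²·sin(nπx/d); on 0 ≤ x ≤ d, ∫sin²(nπx/d) dx = d/2 and ∫sin(nπx/d)·cos(nπx/d) dx = 0.
⟨p²⟩ = 2.8682.

2.868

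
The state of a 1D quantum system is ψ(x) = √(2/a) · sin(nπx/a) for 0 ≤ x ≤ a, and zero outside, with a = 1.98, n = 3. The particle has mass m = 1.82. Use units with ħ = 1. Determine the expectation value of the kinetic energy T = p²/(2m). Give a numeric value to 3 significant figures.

T = −(ħ²/2m) d²/dx², so ⟨T⟩ = −(ħ²/2m) ∫ ψ*·ψ'' dx; with m = 1.82.
d/dx sin(nπx/a) = (nπ/a)·cos(nπx/a) and d²/dx² sin(nπx/a) = −(nπ/a)²·sin(nπx/a); on 0 ≤ x ≤ a, ∫sin²(nπx/a) dx = a/2 and ∫sin(nπx/a)·cos(nπx/a) dx = 0.
⟨T⟩ = 6.2246.

6.22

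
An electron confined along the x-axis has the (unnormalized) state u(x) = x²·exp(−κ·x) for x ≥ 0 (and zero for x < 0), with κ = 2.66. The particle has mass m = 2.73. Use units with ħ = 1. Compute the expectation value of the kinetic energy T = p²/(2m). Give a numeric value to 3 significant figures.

0.432

T = −(ħ²/2m) d²/dx², so ⟨T⟩ = −(ħ²/2m) ∫ u*·u'' dx / ∫|u|² dx; with m = 2.73.
Differentiate x²·exp(−κ·x) with the product rule; every integrand then reduces to terms xʲ·e^(−2κx) on [0, ∞), with ∫₀^∞ xʲ·e^(−2κx) dx = j!/(2κ)^(j+1).
State is unnormalized: ∫|u|² dx = 0.0056319, and ∫u*·(−ħ²/2m · u'') dx = 0.0024328, so ⟨T⟩ = 0.0024328 / 0.0056319.
⟨T⟩ = 0.43197.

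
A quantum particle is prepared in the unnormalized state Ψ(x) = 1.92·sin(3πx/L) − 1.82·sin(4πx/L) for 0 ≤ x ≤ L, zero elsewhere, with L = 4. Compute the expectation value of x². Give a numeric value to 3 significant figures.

8.43

⟨x²⟩ = ∫ x²·|Ψ|² dx / ∫|Ψ|² dx (integrals over the domain).
On 0 ≤ x ≤ L (j ≠ l): ∫sin²(jπx/L) dx = L/2, ∫sin(jπx/L)·sin(lπx/L) dx = 0; diagonal moments ∫x·sin²(jπx/L) dx = L²/4, ∫x²·sin²(jπx/L) dx = L³·(1/6 − 1/(4j²π²)); cross terms ∫x·sin(jπx/L)·sin(lπx/L) dx = 0 for j + l even and −4jlL²/(π²(j² − l²)²) for j + l odd, ∫x²·sin(jπx/L)·sin(lπx/L) dx = (−1)^(j+l)·4jlL³/(π²(j² − l²)²); higher powers the same way via product-to-sum and parts.
State is unnormalized: ∫|Ψ|² dx = 13.998, and ∫Ψ*·x²·Ψ dx = 118.05, so ⟨x²⟩ = 118.05 / 13.998.
⟨x²⟩ = 8.4335.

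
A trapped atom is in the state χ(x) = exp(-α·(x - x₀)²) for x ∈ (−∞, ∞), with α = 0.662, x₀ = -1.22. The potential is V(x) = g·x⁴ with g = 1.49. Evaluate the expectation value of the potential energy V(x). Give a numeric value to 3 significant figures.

8.96

⟨V⟩ = ∫ V(x)·|χ|² dx / ∫|χ|² dx.
Gaussian moments (u = x − x₀): ∫u^(2j)·e^(−2αu²) du = (2j−1)!!/(4α)^j · √(π/(2α)), odd powers integrate to 0; here √(π/(2α)) = 1.5404.
State is unnormalized: ∫|χ|² dx = 1.5404, and ∫χ*·V(x)·χ dx = 13.807, so ⟨V⟩ = 13.807 / 1.5404.
⟨V⟩ = 8.9634.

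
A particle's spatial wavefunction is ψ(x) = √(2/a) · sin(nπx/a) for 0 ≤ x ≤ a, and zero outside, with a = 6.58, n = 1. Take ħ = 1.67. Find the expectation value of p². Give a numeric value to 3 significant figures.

p² ψ = −ħ² d²ψ/dx²; ⟨p²⟩ = −ħ² ∫ ψ*·ψ'' dx.
d/dx sin(nπx/a) = (nπ/a)·cos(nπx/a) and d²/dx² sin(nπx/a) = −(nπ/a)²·sin(nπx/a); on 0 ≤ x ≤ a, ∫sin²(nπx/a) dx = a/2 and ∫sin(nπx/a)·cos(nπx/a) dx = 0.
⟨p²⟩ = 0.63574.

0.636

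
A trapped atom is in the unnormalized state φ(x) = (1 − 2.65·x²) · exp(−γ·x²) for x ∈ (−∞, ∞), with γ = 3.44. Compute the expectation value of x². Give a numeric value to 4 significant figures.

0.04012

⟨x²⟩ = ∫ x²·|φ|² dx / ∫|φ|² dx (integrals over the domain).
Expand each integrand as polynomial × e^(−2γx²) and use ∫x^(2j)·e^(−2γx²) dx = (2j−1)!!/(4γ)^j · √(π/(2γ)), odd powers → 0; here √(π/(2γ)) = 0.67574.
State is unnormalized: ∫|φ|² dx = 0.49065, and ∫φ*·x²·φ dx = 0.019684, so ⟨x²⟩ = 0.019684 / 0.49065.
⟨x²⟩ = 0.040118.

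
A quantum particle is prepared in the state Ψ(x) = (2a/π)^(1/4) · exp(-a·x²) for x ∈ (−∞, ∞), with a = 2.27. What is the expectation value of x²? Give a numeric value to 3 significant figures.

⟨x²⟩ = ∫ x²·|Ψ|² dx (integrals over the domain).
Gaussian moments: ∫x^(2j)·e^(−2ax²) dx = (2j−1)!!/(4a)^j · √(π/(2a)), odd powers integrate to 0; here √(π/(2a)) = 0.83185.
⟨x²⟩ = 0.11013.

0.110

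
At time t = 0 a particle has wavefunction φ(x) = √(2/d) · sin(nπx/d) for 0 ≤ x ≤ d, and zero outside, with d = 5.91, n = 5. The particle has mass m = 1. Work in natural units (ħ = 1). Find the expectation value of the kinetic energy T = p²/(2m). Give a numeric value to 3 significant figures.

T = −(ħ²/2m) d²/dx², so ⟨T⟩ = −(ħ²/2m) ∫ φ*·φ'' dx; with m = 1.
d/dx sin(nπx/d) = (nπ/d)·cos(nπx/d) and d²/dx² sin(nπx/d) = −(nπ/d)²·sin(nπx/d); on 0 ≤ x ≤ d, ∫sin²(nπx/d) dx = d/2 and ∫sin(nπx/d)·cos(nπx/d) dx = 0.
⟨T⟩ = 3.5321.

3.53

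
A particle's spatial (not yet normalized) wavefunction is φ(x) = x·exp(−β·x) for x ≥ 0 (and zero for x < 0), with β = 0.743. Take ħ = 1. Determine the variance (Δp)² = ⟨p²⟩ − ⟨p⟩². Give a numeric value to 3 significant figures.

Compute ⟨p⟩ and ⟨p²⟩ separately; (Δp)² = ⟨p²⟩ − ⟨p⟩².
Differentiate x·exp(−β·x) with the product rule; every integrand then reduces to terms xʲ·e^(−2βx) on [0, ∞), with ∫₀^∞ xʲ·e^(−2βx) dx = j!/(2β)^(j+1).
Normalization: ∫|φ|² dx = 0.60950.
⟨p⟩ = 0.0000 and ⟨p²⟩ = 0.55205.
(Δp)² = 0.55205 − (0.0000)² = 0.55205.

0.552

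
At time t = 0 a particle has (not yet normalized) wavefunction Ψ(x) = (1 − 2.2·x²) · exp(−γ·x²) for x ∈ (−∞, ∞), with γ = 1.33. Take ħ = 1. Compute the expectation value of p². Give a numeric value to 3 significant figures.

p² Ψ = −ħ² d²Ψ/dx²; ⟨p²⟩ = −ħ² ∫ Ψ*·Ψ'' dx / ∫|Ψ|² dx.
Expand each integrand as polynomial × e^(−2γx²) and use ∫x^(2j)·e^(−2γx²) dx = (2j−1)!!/(4γ)^j · √(π/(2γ)), odd powers → 0; here √(π/(2γ)) = 1.0868. Differentiate with the product rule, d/dx e^(−γx²) = −2γx·e^(−γx²).
State is unnormalized: ∫|Ψ|² dx = 0.74548, and ∫Ψ*·(−ħ² Ψ'') dx = 4.3711, so ⟨p²⟩ = 4.3711 / 0.74548.
⟨p²⟩ = 5.8634.

5.86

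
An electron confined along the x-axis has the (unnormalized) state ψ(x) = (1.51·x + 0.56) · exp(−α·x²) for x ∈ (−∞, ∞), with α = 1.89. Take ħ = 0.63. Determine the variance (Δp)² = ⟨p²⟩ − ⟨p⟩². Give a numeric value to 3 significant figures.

Compute ⟨p⟩ and ⟨p²⟩ separately; (Δp)² = ⟨p²⟩ − ⟨p⟩².
Expand each integrand as polynomial × e^(−2αx²) and use ∫x^(2j)·e^(−2αx²) dx = (2j−1)!!/(4α)^j · √(π/(2α)), odd powers → 0; here √(π/(2α)) = 0.91165. Differentiate with the product rule, d/dx e^(−αx²) = −2αx·e^(−αx²).
Normalization: ∫|ψ|² dx = 0.56085.
⟨p⟩ = 0.0000 and ⟨p²⟩ = 1.4857.
(Δp)² = 1.4857 − (0.0000)² = 1.4857.

1.49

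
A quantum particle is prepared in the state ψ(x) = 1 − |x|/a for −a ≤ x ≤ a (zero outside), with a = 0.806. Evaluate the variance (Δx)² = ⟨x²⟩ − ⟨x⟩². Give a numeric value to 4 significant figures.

0.06496

Compute ⟨x⟩ and ⟨x²⟩ separately, then (Δx)² = ⟨x²⟩ − ⟨x⟩².
ψ is even, so ∫ over [−a, a] = 2∫₀ᵃ with ψ = 1 − x/a there: ∫₀ᵃ (1 − x/a)² dx = a/3, ∫₀ᵃ x²(1 − x/a)² dx = a³/30, ∫₀ᵃ x⁴(1 − x/a)² dx = a⁵/105.
Normalization: ∫|ψ|² dx = 0.53733.
⟨x⟩ = 0.0000 and ⟨x²⟩ = 0.064964.
(Δx)² = 0.064964 − (0.0000)² = 0.064964.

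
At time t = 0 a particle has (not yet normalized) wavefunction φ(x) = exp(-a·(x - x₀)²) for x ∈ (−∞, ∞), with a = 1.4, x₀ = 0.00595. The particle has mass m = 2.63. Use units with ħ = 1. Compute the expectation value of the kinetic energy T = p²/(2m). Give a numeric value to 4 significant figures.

0.2662

T = −(ħ²/2m) d²/dx², so ⟨T⟩ = −(ħ²/2m) ∫ φ*·φ'' dx / ∫|φ|² dx; with m = 2.63.
Gaussian moments (u = x − x₀): ∫u^(2j)·e^(−2au²) du = (2j−1)!!/(4a)^j · √(π/(2a)), odd powers integrate to 0; here √(π/(2a)) = 1.0592. Derivatives: d/dx e^(−au²) = −2au·e^(−au²), d²/dx² e^(−au²) = (4a²u² − 2a)·e^(−au²).
State is unnormalized: ∫|φ|² dx = 1.0592, and ∫φ*·(−ħ²/2m · φ'') dx = 0.28193, so ⟨T⟩ = 0.28193 / 1.0592.
⟨T⟩ = 0.26616.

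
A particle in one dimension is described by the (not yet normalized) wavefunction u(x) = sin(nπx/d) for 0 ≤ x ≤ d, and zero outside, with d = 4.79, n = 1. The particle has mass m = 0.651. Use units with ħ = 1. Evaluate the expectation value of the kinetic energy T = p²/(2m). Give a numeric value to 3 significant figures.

T = −(ħ²/2m) d²/dx², so ⟨T⟩ = −(ħ²/2m) ∫ u*·u'' dx / ∫|u|² dx; with m = 0.651.
d/dx sin(nπx/d) = (nπ/d)·cos(nπx/d) and d²/dx² sin(nπx/d) = −(nπ/d)²·sin(nπx/d); on 0 ≤ x ≤ d, ∫sin²(nπx/d) dx = d/2 and ∫sin(nπx/d)·cos(nπx/d) dx = 0.
State is unnormalized: ∫|u|² dx = 2.3950, and ∫u*·(−ħ²/2m · u'') dx = 0.79127, so ⟨T⟩ = 0.79127 / 2.3950.
⟨T⟩ = 0.33038.

0.330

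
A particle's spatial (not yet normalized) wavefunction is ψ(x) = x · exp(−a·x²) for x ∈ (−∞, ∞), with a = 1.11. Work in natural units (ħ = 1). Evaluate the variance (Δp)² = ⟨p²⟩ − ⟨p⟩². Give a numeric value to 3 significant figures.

3.33

Compute ⟨p⟩ and ⟨p²⟩ separately; (Δp)² = ⟨p²⟩ − ⟨p⟩².
Expand each integrand as polynomial × e^(−2ax²) and use ∫x^(2j)·e^(−2ax²) dx = (2j−1)!!/(4a)^j · √(π/(2a)), odd powers → 0; here √(π/(2a)) = 1.1896. Differentiate with the product rule, d/dx e^(−ax²) = −2ax·e^(−ax²).
Normalization: ∫|ψ|² dx = 0.26793.
⟨p⟩ = 0.0000 and ⟨p²⟩ = 3.3300.
(Δp)² = 3.3300 − (0.0000)² = 3.3300.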